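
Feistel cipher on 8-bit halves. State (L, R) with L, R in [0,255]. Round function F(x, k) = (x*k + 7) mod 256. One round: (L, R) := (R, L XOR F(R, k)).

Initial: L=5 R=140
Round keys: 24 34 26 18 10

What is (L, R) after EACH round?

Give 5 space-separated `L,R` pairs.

Round 1 (k=24): L=140 R=34
Round 2 (k=34): L=34 R=7
Round 3 (k=26): L=7 R=159
Round 4 (k=18): L=159 R=50
Round 5 (k=10): L=50 R=100

Answer: 140,34 34,7 7,159 159,50 50,100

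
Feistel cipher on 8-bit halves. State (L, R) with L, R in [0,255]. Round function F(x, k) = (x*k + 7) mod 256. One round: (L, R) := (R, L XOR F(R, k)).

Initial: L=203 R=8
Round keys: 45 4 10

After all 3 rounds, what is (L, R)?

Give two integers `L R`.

Round 1 (k=45): L=8 R=164
Round 2 (k=4): L=164 R=159
Round 3 (k=10): L=159 R=153

Answer: 159 153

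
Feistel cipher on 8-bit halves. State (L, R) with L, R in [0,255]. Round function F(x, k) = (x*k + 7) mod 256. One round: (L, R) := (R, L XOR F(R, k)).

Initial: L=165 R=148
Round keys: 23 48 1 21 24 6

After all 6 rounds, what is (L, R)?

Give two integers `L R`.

Answer: 203 57

Derivation:
Round 1 (k=23): L=148 R=246
Round 2 (k=48): L=246 R=179
Round 3 (k=1): L=179 R=76
Round 4 (k=21): L=76 R=240
Round 5 (k=24): L=240 R=203
Round 6 (k=6): L=203 R=57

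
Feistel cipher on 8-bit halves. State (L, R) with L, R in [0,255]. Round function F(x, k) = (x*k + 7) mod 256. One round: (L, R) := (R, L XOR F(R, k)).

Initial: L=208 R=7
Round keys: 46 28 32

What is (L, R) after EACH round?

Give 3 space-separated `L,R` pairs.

Round 1 (k=46): L=7 R=153
Round 2 (k=28): L=153 R=196
Round 3 (k=32): L=196 R=30

Answer: 7,153 153,196 196,30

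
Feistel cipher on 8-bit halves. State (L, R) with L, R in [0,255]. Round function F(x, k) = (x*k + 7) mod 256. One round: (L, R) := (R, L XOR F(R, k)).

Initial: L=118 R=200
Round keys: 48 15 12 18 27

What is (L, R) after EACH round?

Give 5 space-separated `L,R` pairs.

Answer: 200,241 241,238 238,222 222,77 77,248

Derivation:
Round 1 (k=48): L=200 R=241
Round 2 (k=15): L=241 R=238
Round 3 (k=12): L=238 R=222
Round 4 (k=18): L=222 R=77
Round 5 (k=27): L=77 R=248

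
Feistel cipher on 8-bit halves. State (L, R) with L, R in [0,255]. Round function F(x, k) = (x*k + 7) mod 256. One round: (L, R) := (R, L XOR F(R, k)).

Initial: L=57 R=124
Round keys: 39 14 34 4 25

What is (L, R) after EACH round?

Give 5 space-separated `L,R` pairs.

Round 1 (k=39): L=124 R=210
Round 2 (k=14): L=210 R=255
Round 3 (k=34): L=255 R=55
Round 4 (k=4): L=55 R=28
Round 5 (k=25): L=28 R=244

Answer: 124,210 210,255 255,55 55,28 28,244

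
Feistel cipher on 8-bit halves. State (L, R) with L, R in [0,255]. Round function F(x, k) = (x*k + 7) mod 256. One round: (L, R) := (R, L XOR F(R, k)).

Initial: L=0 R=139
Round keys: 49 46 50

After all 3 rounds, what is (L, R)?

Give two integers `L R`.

Answer: 168 117

Derivation:
Round 1 (k=49): L=139 R=162
Round 2 (k=46): L=162 R=168
Round 3 (k=50): L=168 R=117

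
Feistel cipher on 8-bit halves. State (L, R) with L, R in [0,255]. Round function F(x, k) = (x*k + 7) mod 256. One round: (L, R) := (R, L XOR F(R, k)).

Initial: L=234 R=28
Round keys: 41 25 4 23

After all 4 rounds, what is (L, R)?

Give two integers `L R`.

Round 1 (k=41): L=28 R=105
Round 2 (k=25): L=105 R=84
Round 3 (k=4): L=84 R=62
Round 4 (k=23): L=62 R=205

Answer: 62 205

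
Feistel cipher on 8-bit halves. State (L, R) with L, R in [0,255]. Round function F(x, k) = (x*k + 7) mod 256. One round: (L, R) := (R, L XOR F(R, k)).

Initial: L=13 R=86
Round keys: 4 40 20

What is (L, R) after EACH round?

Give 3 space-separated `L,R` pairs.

Round 1 (k=4): L=86 R=82
Round 2 (k=40): L=82 R=129
Round 3 (k=20): L=129 R=73

Answer: 86,82 82,129 129,73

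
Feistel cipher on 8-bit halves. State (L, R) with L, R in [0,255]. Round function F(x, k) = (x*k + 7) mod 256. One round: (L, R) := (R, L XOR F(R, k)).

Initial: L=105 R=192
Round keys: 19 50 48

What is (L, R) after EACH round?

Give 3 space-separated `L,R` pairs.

Round 1 (k=19): L=192 R=46
Round 2 (k=50): L=46 R=195
Round 3 (k=48): L=195 R=185

Answer: 192,46 46,195 195,185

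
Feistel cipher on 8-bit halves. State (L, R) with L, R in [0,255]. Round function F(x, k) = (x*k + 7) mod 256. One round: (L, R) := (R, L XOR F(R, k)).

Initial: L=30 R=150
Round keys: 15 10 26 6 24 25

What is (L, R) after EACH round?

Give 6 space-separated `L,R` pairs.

Round 1 (k=15): L=150 R=207
Round 2 (k=10): L=207 R=139
Round 3 (k=26): L=139 R=234
Round 4 (k=6): L=234 R=8
Round 5 (k=24): L=8 R=45
Round 6 (k=25): L=45 R=100

Answer: 150,207 207,139 139,234 234,8 8,45 45,100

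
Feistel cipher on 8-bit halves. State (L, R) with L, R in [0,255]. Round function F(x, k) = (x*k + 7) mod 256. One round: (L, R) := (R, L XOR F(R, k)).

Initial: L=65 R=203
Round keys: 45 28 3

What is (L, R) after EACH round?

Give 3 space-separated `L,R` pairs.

Round 1 (k=45): L=203 R=247
Round 2 (k=28): L=247 R=192
Round 3 (k=3): L=192 R=176

Answer: 203,247 247,192 192,176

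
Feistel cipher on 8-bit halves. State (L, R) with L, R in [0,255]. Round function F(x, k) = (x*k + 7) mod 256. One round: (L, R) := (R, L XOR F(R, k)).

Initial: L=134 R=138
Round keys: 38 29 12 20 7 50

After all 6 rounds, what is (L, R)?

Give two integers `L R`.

Answer: 8 138

Derivation:
Round 1 (k=38): L=138 R=5
Round 2 (k=29): L=5 R=18
Round 3 (k=12): L=18 R=218
Round 4 (k=20): L=218 R=29
Round 5 (k=7): L=29 R=8
Round 6 (k=50): L=8 R=138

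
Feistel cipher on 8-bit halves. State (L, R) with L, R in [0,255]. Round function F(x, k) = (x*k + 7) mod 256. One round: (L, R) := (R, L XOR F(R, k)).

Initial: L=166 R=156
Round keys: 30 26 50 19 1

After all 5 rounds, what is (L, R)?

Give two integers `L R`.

Answer: 2 49

Derivation:
Round 1 (k=30): L=156 R=233
Round 2 (k=26): L=233 R=45
Round 3 (k=50): L=45 R=56
Round 4 (k=19): L=56 R=2
Round 5 (k=1): L=2 R=49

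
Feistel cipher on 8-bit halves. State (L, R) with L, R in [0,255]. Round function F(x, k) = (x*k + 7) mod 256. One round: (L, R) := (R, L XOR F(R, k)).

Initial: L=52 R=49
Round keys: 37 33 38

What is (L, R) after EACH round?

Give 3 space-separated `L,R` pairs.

Answer: 49,40 40,30 30,83

Derivation:
Round 1 (k=37): L=49 R=40
Round 2 (k=33): L=40 R=30
Round 3 (k=38): L=30 R=83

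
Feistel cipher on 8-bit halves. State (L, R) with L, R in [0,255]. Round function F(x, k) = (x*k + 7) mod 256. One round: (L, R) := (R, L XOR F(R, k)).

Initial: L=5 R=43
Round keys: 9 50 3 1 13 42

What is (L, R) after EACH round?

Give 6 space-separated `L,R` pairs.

Answer: 43,143 143,222 222,46 46,235 235,216 216,156

Derivation:
Round 1 (k=9): L=43 R=143
Round 2 (k=50): L=143 R=222
Round 3 (k=3): L=222 R=46
Round 4 (k=1): L=46 R=235
Round 5 (k=13): L=235 R=216
Round 6 (k=42): L=216 R=156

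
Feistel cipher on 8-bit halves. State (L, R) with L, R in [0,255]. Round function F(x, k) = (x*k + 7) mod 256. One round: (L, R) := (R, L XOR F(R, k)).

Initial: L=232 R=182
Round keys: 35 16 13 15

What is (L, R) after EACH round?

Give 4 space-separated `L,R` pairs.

Round 1 (k=35): L=182 R=1
Round 2 (k=16): L=1 R=161
Round 3 (k=13): L=161 R=53
Round 4 (k=15): L=53 R=131

Answer: 182,1 1,161 161,53 53,131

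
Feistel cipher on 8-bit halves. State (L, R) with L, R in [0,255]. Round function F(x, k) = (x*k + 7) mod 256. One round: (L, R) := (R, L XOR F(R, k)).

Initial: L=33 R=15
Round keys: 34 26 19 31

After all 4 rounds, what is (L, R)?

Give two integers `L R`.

Answer: 195 4

Derivation:
Round 1 (k=34): L=15 R=36
Round 2 (k=26): L=36 R=160
Round 3 (k=19): L=160 R=195
Round 4 (k=31): L=195 R=4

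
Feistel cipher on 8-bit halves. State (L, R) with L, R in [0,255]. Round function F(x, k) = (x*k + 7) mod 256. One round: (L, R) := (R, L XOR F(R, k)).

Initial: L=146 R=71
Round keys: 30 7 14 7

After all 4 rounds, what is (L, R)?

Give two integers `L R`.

Answer: 90 174

Derivation:
Round 1 (k=30): L=71 R=203
Round 2 (k=7): L=203 R=211
Round 3 (k=14): L=211 R=90
Round 4 (k=7): L=90 R=174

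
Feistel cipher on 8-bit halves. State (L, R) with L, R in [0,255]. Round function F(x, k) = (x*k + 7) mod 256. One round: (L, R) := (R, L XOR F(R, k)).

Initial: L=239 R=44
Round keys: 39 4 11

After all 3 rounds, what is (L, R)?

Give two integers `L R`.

Round 1 (k=39): L=44 R=84
Round 2 (k=4): L=84 R=123
Round 3 (k=11): L=123 R=4

Answer: 123 4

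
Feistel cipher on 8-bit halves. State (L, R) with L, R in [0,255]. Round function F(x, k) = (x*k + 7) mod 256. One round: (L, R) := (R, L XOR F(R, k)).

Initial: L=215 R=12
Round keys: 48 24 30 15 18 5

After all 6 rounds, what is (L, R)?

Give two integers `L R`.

Answer: 80 74

Derivation:
Round 1 (k=48): L=12 R=144
Round 2 (k=24): L=144 R=139
Round 3 (k=30): L=139 R=193
Round 4 (k=15): L=193 R=221
Round 5 (k=18): L=221 R=80
Round 6 (k=5): L=80 R=74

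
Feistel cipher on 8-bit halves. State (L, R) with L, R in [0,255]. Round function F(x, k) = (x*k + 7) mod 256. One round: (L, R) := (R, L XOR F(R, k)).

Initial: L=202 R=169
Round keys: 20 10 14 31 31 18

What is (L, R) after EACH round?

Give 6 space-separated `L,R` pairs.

Round 1 (k=20): L=169 R=241
Round 2 (k=10): L=241 R=216
Round 3 (k=14): L=216 R=38
Round 4 (k=31): L=38 R=121
Round 5 (k=31): L=121 R=136
Round 6 (k=18): L=136 R=238

Answer: 169,241 241,216 216,38 38,121 121,136 136,238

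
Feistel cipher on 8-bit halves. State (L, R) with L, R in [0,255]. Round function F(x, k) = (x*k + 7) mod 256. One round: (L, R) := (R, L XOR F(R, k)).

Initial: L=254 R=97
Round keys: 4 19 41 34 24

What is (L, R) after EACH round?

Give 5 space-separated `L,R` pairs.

Answer: 97,117 117,215 215,3 3,186 186,116

Derivation:
Round 1 (k=4): L=97 R=117
Round 2 (k=19): L=117 R=215
Round 3 (k=41): L=215 R=3
Round 4 (k=34): L=3 R=186
Round 5 (k=24): L=186 R=116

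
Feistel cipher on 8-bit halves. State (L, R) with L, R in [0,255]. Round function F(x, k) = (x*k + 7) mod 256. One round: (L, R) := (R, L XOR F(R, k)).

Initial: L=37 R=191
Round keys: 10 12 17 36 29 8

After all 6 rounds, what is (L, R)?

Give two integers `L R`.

Round 1 (k=10): L=191 R=88
Round 2 (k=12): L=88 R=152
Round 3 (k=17): L=152 R=71
Round 4 (k=36): L=71 R=155
Round 5 (k=29): L=155 R=209
Round 6 (k=8): L=209 R=20

Answer: 209 20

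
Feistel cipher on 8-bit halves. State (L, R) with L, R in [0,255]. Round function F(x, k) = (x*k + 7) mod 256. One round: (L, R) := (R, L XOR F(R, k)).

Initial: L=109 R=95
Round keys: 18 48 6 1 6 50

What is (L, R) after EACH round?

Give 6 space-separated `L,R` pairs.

Answer: 95,216 216,216 216,207 207,14 14,148 148,225

Derivation:
Round 1 (k=18): L=95 R=216
Round 2 (k=48): L=216 R=216
Round 3 (k=6): L=216 R=207
Round 4 (k=1): L=207 R=14
Round 5 (k=6): L=14 R=148
Round 6 (k=50): L=148 R=225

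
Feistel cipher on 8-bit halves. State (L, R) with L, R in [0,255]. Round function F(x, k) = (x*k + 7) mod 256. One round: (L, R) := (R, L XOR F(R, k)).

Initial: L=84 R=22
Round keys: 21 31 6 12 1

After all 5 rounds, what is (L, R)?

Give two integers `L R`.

Answer: 127 32

Derivation:
Round 1 (k=21): L=22 R=129
Round 2 (k=31): L=129 R=176
Round 3 (k=6): L=176 R=166
Round 4 (k=12): L=166 R=127
Round 5 (k=1): L=127 R=32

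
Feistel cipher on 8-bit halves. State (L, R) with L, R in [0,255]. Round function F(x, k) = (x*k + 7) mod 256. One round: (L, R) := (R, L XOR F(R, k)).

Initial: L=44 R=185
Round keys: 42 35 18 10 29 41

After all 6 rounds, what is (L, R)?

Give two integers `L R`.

Round 1 (k=42): L=185 R=77
Round 2 (k=35): L=77 R=55
Round 3 (k=18): L=55 R=168
Round 4 (k=10): L=168 R=160
Round 5 (k=29): L=160 R=143
Round 6 (k=41): L=143 R=78

Answer: 143 78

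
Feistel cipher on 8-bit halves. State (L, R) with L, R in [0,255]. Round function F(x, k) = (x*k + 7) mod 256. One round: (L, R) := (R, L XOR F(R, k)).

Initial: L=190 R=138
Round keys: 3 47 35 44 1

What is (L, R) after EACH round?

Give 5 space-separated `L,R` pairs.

Round 1 (k=3): L=138 R=27
Round 2 (k=47): L=27 R=118
Round 3 (k=35): L=118 R=50
Round 4 (k=44): L=50 R=233
Round 5 (k=1): L=233 R=194

Answer: 138,27 27,118 118,50 50,233 233,194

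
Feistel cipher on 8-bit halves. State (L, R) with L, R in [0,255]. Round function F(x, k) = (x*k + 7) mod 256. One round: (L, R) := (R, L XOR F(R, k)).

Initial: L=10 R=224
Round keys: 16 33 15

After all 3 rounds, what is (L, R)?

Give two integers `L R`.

Answer: 84 254

Derivation:
Round 1 (k=16): L=224 R=13
Round 2 (k=33): L=13 R=84
Round 3 (k=15): L=84 R=254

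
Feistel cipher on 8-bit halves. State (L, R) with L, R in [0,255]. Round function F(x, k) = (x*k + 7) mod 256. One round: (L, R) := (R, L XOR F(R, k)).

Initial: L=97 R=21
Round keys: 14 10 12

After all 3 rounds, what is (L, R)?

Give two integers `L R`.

Round 1 (k=14): L=21 R=76
Round 2 (k=10): L=76 R=234
Round 3 (k=12): L=234 R=179

Answer: 234 179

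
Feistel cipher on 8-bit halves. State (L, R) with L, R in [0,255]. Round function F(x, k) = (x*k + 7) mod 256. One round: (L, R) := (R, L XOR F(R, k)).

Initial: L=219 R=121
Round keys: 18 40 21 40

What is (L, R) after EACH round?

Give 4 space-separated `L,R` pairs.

Round 1 (k=18): L=121 R=82
Round 2 (k=40): L=82 R=174
Round 3 (k=21): L=174 R=31
Round 4 (k=40): L=31 R=113

Answer: 121,82 82,174 174,31 31,113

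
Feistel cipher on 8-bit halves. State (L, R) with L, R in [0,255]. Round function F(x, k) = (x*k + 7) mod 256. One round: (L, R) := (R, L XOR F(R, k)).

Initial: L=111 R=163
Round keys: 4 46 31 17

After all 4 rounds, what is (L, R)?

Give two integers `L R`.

Answer: 103 50

Derivation:
Round 1 (k=4): L=163 R=252
Round 2 (k=46): L=252 R=236
Round 3 (k=31): L=236 R=103
Round 4 (k=17): L=103 R=50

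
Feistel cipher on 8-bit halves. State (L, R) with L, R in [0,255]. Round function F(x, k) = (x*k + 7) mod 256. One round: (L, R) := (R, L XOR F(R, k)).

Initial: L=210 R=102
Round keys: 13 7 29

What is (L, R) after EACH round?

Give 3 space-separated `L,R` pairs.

Round 1 (k=13): L=102 R=231
Round 2 (k=7): L=231 R=62
Round 3 (k=29): L=62 R=234

Answer: 102,231 231,62 62,234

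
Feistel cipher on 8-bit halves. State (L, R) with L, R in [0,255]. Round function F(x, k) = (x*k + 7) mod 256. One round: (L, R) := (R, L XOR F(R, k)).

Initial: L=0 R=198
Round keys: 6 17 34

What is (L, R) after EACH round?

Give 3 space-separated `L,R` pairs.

Round 1 (k=6): L=198 R=171
Round 2 (k=17): L=171 R=164
Round 3 (k=34): L=164 R=100

Answer: 198,171 171,164 164,100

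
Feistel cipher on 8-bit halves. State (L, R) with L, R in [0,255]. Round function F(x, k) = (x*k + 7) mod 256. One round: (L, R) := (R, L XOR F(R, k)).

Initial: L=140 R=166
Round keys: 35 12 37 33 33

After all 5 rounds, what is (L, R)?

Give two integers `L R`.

Answer: 217 85

Derivation:
Round 1 (k=35): L=166 R=53
Round 2 (k=12): L=53 R=37
Round 3 (k=37): L=37 R=85
Round 4 (k=33): L=85 R=217
Round 5 (k=33): L=217 R=85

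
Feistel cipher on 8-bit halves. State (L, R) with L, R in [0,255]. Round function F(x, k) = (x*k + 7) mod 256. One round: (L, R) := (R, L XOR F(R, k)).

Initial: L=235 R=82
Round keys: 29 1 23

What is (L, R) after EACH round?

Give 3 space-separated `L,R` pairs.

Round 1 (k=29): L=82 R=186
Round 2 (k=1): L=186 R=147
Round 3 (k=23): L=147 R=134

Answer: 82,186 186,147 147,134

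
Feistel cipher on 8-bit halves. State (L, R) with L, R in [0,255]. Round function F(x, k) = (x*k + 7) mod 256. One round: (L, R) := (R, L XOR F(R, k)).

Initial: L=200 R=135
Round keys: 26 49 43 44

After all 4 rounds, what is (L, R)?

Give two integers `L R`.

Round 1 (k=26): L=135 R=117
Round 2 (k=49): L=117 R=235
Round 3 (k=43): L=235 R=245
Round 4 (k=44): L=245 R=200

Answer: 245 200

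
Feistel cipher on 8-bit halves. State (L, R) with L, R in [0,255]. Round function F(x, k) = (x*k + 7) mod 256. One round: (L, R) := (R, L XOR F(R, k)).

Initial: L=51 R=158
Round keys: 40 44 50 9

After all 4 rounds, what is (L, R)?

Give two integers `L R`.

Answer: 141 213

Derivation:
Round 1 (k=40): L=158 R=132
Round 2 (k=44): L=132 R=41
Round 3 (k=50): L=41 R=141
Round 4 (k=9): L=141 R=213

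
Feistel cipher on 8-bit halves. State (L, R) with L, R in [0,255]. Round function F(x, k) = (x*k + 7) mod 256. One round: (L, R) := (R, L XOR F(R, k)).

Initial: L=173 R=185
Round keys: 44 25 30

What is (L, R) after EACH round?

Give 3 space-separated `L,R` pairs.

Round 1 (k=44): L=185 R=126
Round 2 (k=25): L=126 R=236
Round 3 (k=30): L=236 R=209

Answer: 185,126 126,236 236,209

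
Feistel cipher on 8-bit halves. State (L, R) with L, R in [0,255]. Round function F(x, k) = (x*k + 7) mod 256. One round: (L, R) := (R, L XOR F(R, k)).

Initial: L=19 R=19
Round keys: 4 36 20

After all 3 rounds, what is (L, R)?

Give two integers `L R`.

Round 1 (k=4): L=19 R=64
Round 2 (k=36): L=64 R=20
Round 3 (k=20): L=20 R=215

Answer: 20 215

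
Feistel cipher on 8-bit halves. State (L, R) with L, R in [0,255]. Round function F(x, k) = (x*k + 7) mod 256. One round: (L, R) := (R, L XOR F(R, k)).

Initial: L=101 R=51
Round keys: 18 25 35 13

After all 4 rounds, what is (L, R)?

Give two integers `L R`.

Answer: 83 50

Derivation:
Round 1 (k=18): L=51 R=248
Round 2 (k=25): L=248 R=12
Round 3 (k=35): L=12 R=83
Round 4 (k=13): L=83 R=50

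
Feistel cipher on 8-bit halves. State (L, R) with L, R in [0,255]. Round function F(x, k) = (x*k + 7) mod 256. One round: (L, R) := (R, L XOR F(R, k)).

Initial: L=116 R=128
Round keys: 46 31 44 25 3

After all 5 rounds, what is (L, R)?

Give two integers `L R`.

Round 1 (k=46): L=128 R=115
Round 2 (k=31): L=115 R=116
Round 3 (k=44): L=116 R=132
Round 4 (k=25): L=132 R=159
Round 5 (k=3): L=159 R=96

Answer: 159 96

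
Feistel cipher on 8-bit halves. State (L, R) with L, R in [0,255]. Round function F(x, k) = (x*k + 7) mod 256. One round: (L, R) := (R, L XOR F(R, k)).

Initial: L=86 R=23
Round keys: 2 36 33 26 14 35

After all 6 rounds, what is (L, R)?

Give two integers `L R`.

Answer: 217 129

Derivation:
Round 1 (k=2): L=23 R=99
Round 2 (k=36): L=99 R=228
Round 3 (k=33): L=228 R=8
Round 4 (k=26): L=8 R=51
Round 5 (k=14): L=51 R=217
Round 6 (k=35): L=217 R=129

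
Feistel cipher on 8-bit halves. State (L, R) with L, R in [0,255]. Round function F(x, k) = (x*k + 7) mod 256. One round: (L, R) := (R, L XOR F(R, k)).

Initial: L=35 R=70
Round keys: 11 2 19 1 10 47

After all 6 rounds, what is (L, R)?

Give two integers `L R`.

Round 1 (k=11): L=70 R=42
Round 2 (k=2): L=42 R=29
Round 3 (k=19): L=29 R=4
Round 4 (k=1): L=4 R=22
Round 5 (k=10): L=22 R=231
Round 6 (k=47): L=231 R=102

Answer: 231 102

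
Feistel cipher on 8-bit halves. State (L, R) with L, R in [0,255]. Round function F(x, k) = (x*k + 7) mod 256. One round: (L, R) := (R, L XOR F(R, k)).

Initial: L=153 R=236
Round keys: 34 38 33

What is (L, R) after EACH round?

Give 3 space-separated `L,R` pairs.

Answer: 236,198 198,135 135,168

Derivation:
Round 1 (k=34): L=236 R=198
Round 2 (k=38): L=198 R=135
Round 3 (k=33): L=135 R=168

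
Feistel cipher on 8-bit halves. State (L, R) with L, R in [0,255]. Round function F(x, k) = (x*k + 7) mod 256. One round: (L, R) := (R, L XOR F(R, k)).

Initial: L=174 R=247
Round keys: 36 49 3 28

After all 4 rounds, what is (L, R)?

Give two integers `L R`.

Round 1 (k=36): L=247 R=109
Round 2 (k=49): L=109 R=19
Round 3 (k=3): L=19 R=45
Round 4 (k=28): L=45 R=224

Answer: 45 224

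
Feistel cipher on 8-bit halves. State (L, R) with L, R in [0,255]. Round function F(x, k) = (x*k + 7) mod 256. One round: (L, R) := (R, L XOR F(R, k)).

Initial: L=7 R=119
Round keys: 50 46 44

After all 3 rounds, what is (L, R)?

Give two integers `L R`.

Round 1 (k=50): L=119 R=66
Round 2 (k=46): L=66 R=148
Round 3 (k=44): L=148 R=53

Answer: 148 53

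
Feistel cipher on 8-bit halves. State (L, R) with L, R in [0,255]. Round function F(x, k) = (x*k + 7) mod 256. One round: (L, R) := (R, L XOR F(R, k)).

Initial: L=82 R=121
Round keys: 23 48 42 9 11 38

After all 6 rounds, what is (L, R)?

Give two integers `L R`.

Answer: 168 143

Derivation:
Round 1 (k=23): L=121 R=180
Round 2 (k=48): L=180 R=190
Round 3 (k=42): L=190 R=135
Round 4 (k=9): L=135 R=120
Round 5 (k=11): L=120 R=168
Round 6 (k=38): L=168 R=143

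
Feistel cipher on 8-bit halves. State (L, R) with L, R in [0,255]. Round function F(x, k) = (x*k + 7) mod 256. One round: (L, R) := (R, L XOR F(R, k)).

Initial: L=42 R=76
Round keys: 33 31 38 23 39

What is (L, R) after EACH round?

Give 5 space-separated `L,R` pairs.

Answer: 76,249 249,98 98,106 106,239 239,26

Derivation:
Round 1 (k=33): L=76 R=249
Round 2 (k=31): L=249 R=98
Round 3 (k=38): L=98 R=106
Round 4 (k=23): L=106 R=239
Round 5 (k=39): L=239 R=26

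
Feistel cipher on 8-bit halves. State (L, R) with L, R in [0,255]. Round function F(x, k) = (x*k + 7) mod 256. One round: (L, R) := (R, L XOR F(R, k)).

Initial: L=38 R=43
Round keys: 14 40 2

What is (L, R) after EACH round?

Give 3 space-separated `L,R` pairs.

Answer: 43,71 71,52 52,40

Derivation:
Round 1 (k=14): L=43 R=71
Round 2 (k=40): L=71 R=52
Round 3 (k=2): L=52 R=40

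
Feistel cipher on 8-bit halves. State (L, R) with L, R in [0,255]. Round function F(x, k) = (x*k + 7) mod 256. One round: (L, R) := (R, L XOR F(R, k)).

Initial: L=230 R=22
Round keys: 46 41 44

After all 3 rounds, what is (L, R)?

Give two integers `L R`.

Answer: 186 226

Derivation:
Round 1 (k=46): L=22 R=29
Round 2 (k=41): L=29 R=186
Round 3 (k=44): L=186 R=226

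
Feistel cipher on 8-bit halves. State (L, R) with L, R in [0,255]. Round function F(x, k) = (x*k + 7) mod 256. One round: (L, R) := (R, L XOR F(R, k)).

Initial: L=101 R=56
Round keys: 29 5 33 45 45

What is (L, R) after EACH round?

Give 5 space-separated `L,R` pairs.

Answer: 56,58 58,17 17,2 2,112 112,181

Derivation:
Round 1 (k=29): L=56 R=58
Round 2 (k=5): L=58 R=17
Round 3 (k=33): L=17 R=2
Round 4 (k=45): L=2 R=112
Round 5 (k=45): L=112 R=181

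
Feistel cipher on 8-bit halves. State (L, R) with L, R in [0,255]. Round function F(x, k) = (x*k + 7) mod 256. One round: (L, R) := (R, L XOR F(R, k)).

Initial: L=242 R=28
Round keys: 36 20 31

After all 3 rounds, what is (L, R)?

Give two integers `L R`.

Round 1 (k=36): L=28 R=5
Round 2 (k=20): L=5 R=119
Round 3 (k=31): L=119 R=117

Answer: 119 117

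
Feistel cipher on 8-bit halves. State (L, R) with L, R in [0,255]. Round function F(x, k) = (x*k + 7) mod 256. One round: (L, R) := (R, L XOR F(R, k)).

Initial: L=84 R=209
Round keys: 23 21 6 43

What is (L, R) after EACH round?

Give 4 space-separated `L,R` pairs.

Round 1 (k=23): L=209 R=154
Round 2 (k=21): L=154 R=120
Round 3 (k=6): L=120 R=77
Round 4 (k=43): L=77 R=142

Answer: 209,154 154,120 120,77 77,142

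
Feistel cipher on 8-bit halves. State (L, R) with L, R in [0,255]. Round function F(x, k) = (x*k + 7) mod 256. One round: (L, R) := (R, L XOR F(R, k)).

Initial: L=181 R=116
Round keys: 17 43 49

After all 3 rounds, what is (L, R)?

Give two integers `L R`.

Answer: 21 2

Derivation:
Round 1 (k=17): L=116 R=14
Round 2 (k=43): L=14 R=21
Round 3 (k=49): L=21 R=2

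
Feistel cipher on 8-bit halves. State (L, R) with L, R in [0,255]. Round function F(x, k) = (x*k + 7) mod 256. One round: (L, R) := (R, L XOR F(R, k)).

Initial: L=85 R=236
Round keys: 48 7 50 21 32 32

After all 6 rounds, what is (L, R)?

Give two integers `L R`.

Answer: 124 80

Derivation:
Round 1 (k=48): L=236 R=18
Round 2 (k=7): L=18 R=105
Round 3 (k=50): L=105 R=155
Round 4 (k=21): L=155 R=215
Round 5 (k=32): L=215 R=124
Round 6 (k=32): L=124 R=80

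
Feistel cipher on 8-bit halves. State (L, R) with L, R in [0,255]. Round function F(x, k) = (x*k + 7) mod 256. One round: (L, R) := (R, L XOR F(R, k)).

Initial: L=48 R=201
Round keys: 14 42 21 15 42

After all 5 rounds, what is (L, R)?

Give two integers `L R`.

Answer: 85 251

Derivation:
Round 1 (k=14): L=201 R=53
Round 2 (k=42): L=53 R=112
Round 3 (k=21): L=112 R=2
Round 4 (k=15): L=2 R=85
Round 5 (k=42): L=85 R=251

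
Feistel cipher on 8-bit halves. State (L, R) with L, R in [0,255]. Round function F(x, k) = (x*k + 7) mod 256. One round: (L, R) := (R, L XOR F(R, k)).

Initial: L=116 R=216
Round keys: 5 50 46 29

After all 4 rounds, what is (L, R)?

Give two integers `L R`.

Round 1 (k=5): L=216 R=75
Round 2 (k=50): L=75 R=117
Round 3 (k=46): L=117 R=70
Round 4 (k=29): L=70 R=128

Answer: 70 128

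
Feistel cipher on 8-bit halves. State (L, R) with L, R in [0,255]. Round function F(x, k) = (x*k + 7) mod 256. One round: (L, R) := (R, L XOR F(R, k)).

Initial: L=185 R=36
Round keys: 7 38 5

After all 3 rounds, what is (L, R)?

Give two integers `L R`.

Answer: 135 16

Derivation:
Round 1 (k=7): L=36 R=186
Round 2 (k=38): L=186 R=135
Round 3 (k=5): L=135 R=16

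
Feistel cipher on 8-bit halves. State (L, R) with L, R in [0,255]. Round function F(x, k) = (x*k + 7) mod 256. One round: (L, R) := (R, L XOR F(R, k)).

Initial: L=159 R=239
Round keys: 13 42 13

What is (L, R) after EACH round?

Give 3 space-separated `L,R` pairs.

Answer: 239,181 181,86 86,208

Derivation:
Round 1 (k=13): L=239 R=181
Round 2 (k=42): L=181 R=86
Round 3 (k=13): L=86 R=208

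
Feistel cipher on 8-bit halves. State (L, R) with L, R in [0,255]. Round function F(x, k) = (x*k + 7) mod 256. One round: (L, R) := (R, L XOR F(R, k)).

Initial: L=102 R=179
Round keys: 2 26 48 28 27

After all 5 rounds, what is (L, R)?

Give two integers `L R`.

Answer: 65 206

Derivation:
Round 1 (k=2): L=179 R=11
Round 2 (k=26): L=11 R=150
Round 3 (k=48): L=150 R=44
Round 4 (k=28): L=44 R=65
Round 5 (k=27): L=65 R=206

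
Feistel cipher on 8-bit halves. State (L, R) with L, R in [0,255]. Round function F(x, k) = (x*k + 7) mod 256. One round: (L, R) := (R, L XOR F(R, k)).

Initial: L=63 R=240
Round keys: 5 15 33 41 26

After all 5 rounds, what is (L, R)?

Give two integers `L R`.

Round 1 (k=5): L=240 R=136
Round 2 (k=15): L=136 R=15
Round 3 (k=33): L=15 R=126
Round 4 (k=41): L=126 R=58
Round 5 (k=26): L=58 R=149

Answer: 58 149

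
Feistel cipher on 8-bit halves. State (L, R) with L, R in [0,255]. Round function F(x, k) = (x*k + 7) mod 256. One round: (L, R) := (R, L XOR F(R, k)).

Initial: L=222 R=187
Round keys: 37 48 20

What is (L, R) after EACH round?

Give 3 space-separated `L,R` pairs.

Answer: 187,208 208,188 188,103

Derivation:
Round 1 (k=37): L=187 R=208
Round 2 (k=48): L=208 R=188
Round 3 (k=20): L=188 R=103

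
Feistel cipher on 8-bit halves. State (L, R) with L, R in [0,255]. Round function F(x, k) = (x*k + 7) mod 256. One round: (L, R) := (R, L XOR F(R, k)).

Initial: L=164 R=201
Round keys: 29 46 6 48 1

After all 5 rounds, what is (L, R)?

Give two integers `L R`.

Answer: 233 99

Derivation:
Round 1 (k=29): L=201 R=104
Round 2 (k=46): L=104 R=126
Round 3 (k=6): L=126 R=147
Round 4 (k=48): L=147 R=233
Round 5 (k=1): L=233 R=99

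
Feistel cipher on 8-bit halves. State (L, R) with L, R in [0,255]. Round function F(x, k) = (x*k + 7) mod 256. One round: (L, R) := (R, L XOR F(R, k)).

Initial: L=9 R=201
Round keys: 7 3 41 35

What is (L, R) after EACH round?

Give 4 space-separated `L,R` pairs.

Answer: 201,143 143,125 125,131 131,141

Derivation:
Round 1 (k=7): L=201 R=143
Round 2 (k=3): L=143 R=125
Round 3 (k=41): L=125 R=131
Round 4 (k=35): L=131 R=141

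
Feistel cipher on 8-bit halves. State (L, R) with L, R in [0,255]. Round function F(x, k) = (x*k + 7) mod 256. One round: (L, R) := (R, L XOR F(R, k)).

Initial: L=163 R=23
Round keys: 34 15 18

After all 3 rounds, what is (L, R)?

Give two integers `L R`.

Round 1 (k=34): L=23 R=182
Round 2 (k=15): L=182 R=166
Round 3 (k=18): L=166 R=5

Answer: 166 5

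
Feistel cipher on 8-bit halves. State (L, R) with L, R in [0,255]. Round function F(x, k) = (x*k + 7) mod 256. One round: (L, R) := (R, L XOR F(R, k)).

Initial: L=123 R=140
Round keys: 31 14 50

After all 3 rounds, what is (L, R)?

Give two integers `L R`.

Answer: 139 173

Derivation:
Round 1 (k=31): L=140 R=128
Round 2 (k=14): L=128 R=139
Round 3 (k=50): L=139 R=173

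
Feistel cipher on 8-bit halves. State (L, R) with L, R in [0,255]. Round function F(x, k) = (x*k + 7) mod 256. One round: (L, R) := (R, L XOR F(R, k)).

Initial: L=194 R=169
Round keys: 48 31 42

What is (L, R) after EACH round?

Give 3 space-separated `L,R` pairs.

Round 1 (k=48): L=169 R=117
Round 2 (k=31): L=117 R=155
Round 3 (k=42): L=155 R=0

Answer: 169,117 117,155 155,0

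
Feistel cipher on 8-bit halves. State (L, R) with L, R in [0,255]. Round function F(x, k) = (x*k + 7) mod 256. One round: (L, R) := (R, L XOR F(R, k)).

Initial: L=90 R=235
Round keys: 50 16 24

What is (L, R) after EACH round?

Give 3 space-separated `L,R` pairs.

Answer: 235,183 183,156 156,16

Derivation:
Round 1 (k=50): L=235 R=183
Round 2 (k=16): L=183 R=156
Round 3 (k=24): L=156 R=16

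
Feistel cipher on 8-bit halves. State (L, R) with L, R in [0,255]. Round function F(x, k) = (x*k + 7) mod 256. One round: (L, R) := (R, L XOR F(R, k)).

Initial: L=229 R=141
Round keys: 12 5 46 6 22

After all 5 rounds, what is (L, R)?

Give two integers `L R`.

Answer: 69 4

Derivation:
Round 1 (k=12): L=141 R=70
Round 2 (k=5): L=70 R=232
Round 3 (k=46): L=232 R=241
Round 4 (k=6): L=241 R=69
Round 5 (k=22): L=69 R=4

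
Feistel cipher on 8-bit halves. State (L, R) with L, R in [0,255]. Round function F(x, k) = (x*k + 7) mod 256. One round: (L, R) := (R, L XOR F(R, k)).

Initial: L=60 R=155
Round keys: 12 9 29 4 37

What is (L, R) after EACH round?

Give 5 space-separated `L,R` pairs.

Answer: 155,119 119,173 173,215 215,206 206,26

Derivation:
Round 1 (k=12): L=155 R=119
Round 2 (k=9): L=119 R=173
Round 3 (k=29): L=173 R=215
Round 4 (k=4): L=215 R=206
Round 5 (k=37): L=206 R=26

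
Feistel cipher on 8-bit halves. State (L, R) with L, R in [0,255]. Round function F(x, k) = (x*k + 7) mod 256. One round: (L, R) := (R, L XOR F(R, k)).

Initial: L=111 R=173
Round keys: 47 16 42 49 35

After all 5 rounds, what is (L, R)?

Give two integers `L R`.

Answer: 175 90

Derivation:
Round 1 (k=47): L=173 R=165
Round 2 (k=16): L=165 R=250
Round 3 (k=42): L=250 R=174
Round 4 (k=49): L=174 R=175
Round 5 (k=35): L=175 R=90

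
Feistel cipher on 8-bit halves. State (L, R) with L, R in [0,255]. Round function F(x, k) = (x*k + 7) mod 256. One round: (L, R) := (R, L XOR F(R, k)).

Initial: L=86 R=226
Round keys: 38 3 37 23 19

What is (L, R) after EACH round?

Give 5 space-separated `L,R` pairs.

Answer: 226,197 197,180 180,206 206,61 61,64

Derivation:
Round 1 (k=38): L=226 R=197
Round 2 (k=3): L=197 R=180
Round 3 (k=37): L=180 R=206
Round 4 (k=23): L=206 R=61
Round 5 (k=19): L=61 R=64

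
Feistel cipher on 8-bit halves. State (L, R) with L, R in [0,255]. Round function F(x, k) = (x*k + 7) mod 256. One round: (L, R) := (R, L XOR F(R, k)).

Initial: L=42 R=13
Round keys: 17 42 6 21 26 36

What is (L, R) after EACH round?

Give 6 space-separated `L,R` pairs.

Answer: 13,206 206,222 222,245 245,254 254,38 38,161

Derivation:
Round 1 (k=17): L=13 R=206
Round 2 (k=42): L=206 R=222
Round 3 (k=6): L=222 R=245
Round 4 (k=21): L=245 R=254
Round 5 (k=26): L=254 R=38
Round 6 (k=36): L=38 R=161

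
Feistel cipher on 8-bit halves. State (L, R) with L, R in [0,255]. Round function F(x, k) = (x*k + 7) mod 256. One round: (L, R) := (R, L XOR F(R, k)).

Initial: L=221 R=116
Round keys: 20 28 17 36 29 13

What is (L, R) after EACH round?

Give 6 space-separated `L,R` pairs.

Answer: 116,202 202,107 107,232 232,204 204,203 203,154

Derivation:
Round 1 (k=20): L=116 R=202
Round 2 (k=28): L=202 R=107
Round 3 (k=17): L=107 R=232
Round 4 (k=36): L=232 R=204
Round 5 (k=29): L=204 R=203
Round 6 (k=13): L=203 R=154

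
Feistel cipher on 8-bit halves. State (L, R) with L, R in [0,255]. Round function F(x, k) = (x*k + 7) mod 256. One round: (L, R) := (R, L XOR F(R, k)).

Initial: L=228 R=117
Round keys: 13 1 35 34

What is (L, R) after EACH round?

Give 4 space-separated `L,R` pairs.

Round 1 (k=13): L=117 R=28
Round 2 (k=1): L=28 R=86
Round 3 (k=35): L=86 R=213
Round 4 (k=34): L=213 R=7

Answer: 117,28 28,86 86,213 213,7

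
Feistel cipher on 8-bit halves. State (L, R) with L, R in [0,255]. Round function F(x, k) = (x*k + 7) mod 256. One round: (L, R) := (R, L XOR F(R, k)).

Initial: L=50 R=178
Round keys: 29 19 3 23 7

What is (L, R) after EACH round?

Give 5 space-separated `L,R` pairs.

Answer: 178,3 3,242 242,222 222,11 11,138

Derivation:
Round 1 (k=29): L=178 R=3
Round 2 (k=19): L=3 R=242
Round 3 (k=3): L=242 R=222
Round 4 (k=23): L=222 R=11
Round 5 (k=7): L=11 R=138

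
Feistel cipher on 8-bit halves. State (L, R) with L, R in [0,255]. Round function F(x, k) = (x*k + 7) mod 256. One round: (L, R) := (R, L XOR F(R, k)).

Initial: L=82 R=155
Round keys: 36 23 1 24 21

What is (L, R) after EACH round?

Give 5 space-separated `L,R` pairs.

Answer: 155,129 129,5 5,141 141,58 58,68

Derivation:
Round 1 (k=36): L=155 R=129
Round 2 (k=23): L=129 R=5
Round 3 (k=1): L=5 R=141
Round 4 (k=24): L=141 R=58
Round 5 (k=21): L=58 R=68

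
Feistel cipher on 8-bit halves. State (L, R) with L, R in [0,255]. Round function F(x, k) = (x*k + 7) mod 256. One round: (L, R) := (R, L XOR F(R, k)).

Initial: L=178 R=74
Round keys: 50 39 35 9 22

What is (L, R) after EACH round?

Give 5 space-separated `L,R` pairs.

Answer: 74,201 201,236 236,130 130,117 117,151

Derivation:
Round 1 (k=50): L=74 R=201
Round 2 (k=39): L=201 R=236
Round 3 (k=35): L=236 R=130
Round 4 (k=9): L=130 R=117
Round 5 (k=22): L=117 R=151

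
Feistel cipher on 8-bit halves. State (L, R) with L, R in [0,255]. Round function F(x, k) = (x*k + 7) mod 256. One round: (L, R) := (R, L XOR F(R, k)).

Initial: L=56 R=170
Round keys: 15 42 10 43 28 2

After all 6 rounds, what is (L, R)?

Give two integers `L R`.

Answer: 247 193

Derivation:
Round 1 (k=15): L=170 R=197
Round 2 (k=42): L=197 R=243
Round 3 (k=10): L=243 R=64
Round 4 (k=43): L=64 R=52
Round 5 (k=28): L=52 R=247
Round 6 (k=2): L=247 R=193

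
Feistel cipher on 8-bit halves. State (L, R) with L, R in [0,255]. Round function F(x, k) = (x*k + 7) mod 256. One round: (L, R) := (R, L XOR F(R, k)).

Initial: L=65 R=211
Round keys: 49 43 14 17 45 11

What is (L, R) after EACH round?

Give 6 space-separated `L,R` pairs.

Answer: 211,43 43,147 147,58 58,114 114,43 43,146

Derivation:
Round 1 (k=49): L=211 R=43
Round 2 (k=43): L=43 R=147
Round 3 (k=14): L=147 R=58
Round 4 (k=17): L=58 R=114
Round 5 (k=45): L=114 R=43
Round 6 (k=11): L=43 R=146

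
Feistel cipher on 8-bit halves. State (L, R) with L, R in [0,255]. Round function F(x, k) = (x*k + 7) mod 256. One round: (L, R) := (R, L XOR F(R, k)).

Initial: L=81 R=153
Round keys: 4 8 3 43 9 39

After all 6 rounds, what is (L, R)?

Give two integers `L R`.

Answer: 46 103

Derivation:
Round 1 (k=4): L=153 R=58
Round 2 (k=8): L=58 R=78
Round 3 (k=3): L=78 R=203
Round 4 (k=43): L=203 R=110
Round 5 (k=9): L=110 R=46
Round 6 (k=39): L=46 R=103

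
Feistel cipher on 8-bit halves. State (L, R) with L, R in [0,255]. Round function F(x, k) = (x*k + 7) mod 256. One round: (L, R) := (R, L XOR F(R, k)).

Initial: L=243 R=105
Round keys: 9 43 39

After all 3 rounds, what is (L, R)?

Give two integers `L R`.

Round 1 (k=9): L=105 R=75
Round 2 (k=43): L=75 R=201
Round 3 (k=39): L=201 R=237

Answer: 201 237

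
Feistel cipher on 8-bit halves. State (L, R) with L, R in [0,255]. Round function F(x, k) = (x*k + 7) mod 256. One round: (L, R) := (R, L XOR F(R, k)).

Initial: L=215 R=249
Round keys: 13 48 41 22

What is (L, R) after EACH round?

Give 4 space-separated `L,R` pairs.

Round 1 (k=13): L=249 R=123
Round 2 (k=48): L=123 R=238
Round 3 (k=41): L=238 R=94
Round 4 (k=22): L=94 R=245

Answer: 249,123 123,238 238,94 94,245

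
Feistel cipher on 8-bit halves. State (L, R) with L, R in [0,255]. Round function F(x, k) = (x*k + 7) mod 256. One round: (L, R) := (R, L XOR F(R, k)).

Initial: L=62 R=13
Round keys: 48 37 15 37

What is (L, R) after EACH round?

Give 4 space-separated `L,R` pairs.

Answer: 13,73 73,153 153,183 183,227

Derivation:
Round 1 (k=48): L=13 R=73
Round 2 (k=37): L=73 R=153
Round 3 (k=15): L=153 R=183
Round 4 (k=37): L=183 R=227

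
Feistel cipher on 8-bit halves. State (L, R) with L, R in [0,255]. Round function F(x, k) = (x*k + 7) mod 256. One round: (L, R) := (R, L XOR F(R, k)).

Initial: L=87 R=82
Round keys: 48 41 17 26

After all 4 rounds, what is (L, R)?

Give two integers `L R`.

Round 1 (k=48): L=82 R=48
Round 2 (k=41): L=48 R=229
Round 3 (k=17): L=229 R=12
Round 4 (k=26): L=12 R=218

Answer: 12 218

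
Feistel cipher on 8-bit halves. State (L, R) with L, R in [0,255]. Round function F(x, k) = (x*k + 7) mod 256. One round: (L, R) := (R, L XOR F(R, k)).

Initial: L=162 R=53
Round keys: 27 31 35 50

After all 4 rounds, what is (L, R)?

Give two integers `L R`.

Round 1 (k=27): L=53 R=60
Round 2 (k=31): L=60 R=126
Round 3 (k=35): L=126 R=125
Round 4 (k=50): L=125 R=15

Answer: 125 15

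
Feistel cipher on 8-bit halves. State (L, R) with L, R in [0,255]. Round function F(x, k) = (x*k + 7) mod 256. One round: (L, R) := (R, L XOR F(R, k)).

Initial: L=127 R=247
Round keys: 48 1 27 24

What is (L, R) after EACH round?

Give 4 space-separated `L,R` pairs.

Round 1 (k=48): L=247 R=40
Round 2 (k=1): L=40 R=216
Round 3 (k=27): L=216 R=231
Round 4 (k=24): L=231 R=119

Answer: 247,40 40,216 216,231 231,119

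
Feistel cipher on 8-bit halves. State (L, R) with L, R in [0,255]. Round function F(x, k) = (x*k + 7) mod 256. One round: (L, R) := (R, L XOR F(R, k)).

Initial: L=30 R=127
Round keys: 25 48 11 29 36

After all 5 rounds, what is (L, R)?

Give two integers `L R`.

Round 1 (k=25): L=127 R=112
Round 2 (k=48): L=112 R=120
Round 3 (k=11): L=120 R=95
Round 4 (k=29): L=95 R=178
Round 5 (k=36): L=178 R=80

Answer: 178 80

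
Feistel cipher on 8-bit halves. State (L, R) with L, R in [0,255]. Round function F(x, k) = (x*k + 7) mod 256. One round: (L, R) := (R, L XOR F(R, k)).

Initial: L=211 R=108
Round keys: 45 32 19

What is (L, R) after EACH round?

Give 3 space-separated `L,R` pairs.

Round 1 (k=45): L=108 R=208
Round 2 (k=32): L=208 R=107
Round 3 (k=19): L=107 R=40

Answer: 108,208 208,107 107,40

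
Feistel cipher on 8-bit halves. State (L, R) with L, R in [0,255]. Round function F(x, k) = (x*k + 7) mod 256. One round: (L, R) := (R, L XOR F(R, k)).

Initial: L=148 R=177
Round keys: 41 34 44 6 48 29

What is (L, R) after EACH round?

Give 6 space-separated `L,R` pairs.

Answer: 177,244 244,222 222,219 219,247 247,140 140,20

Derivation:
Round 1 (k=41): L=177 R=244
Round 2 (k=34): L=244 R=222
Round 3 (k=44): L=222 R=219
Round 4 (k=6): L=219 R=247
Round 5 (k=48): L=247 R=140
Round 6 (k=29): L=140 R=20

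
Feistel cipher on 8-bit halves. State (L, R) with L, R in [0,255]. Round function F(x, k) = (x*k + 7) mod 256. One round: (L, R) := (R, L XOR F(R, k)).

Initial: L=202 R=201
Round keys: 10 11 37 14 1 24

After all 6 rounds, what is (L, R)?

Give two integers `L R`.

Round 1 (k=10): L=201 R=43
Round 2 (k=11): L=43 R=41
Round 3 (k=37): L=41 R=223
Round 4 (k=14): L=223 R=16
Round 5 (k=1): L=16 R=200
Round 6 (k=24): L=200 R=215

Answer: 200 215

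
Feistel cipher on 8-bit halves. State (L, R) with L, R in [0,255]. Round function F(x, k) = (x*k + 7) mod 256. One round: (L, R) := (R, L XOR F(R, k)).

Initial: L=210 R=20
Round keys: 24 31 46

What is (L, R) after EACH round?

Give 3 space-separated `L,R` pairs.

Round 1 (k=24): L=20 R=53
Round 2 (k=31): L=53 R=102
Round 3 (k=46): L=102 R=110

Answer: 20,53 53,102 102,110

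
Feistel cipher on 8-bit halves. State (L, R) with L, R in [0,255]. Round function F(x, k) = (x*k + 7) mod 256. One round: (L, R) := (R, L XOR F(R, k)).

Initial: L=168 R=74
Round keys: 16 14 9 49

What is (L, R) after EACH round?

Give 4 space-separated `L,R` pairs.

Round 1 (k=16): L=74 R=15
Round 2 (k=14): L=15 R=147
Round 3 (k=9): L=147 R=61
Round 4 (k=49): L=61 R=39

Answer: 74,15 15,147 147,61 61,39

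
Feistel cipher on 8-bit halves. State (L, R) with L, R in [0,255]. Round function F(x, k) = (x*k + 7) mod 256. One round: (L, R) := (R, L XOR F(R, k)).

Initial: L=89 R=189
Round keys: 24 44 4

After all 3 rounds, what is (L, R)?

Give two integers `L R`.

Round 1 (k=24): L=189 R=230
Round 2 (k=44): L=230 R=50
Round 3 (k=4): L=50 R=41

Answer: 50 41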